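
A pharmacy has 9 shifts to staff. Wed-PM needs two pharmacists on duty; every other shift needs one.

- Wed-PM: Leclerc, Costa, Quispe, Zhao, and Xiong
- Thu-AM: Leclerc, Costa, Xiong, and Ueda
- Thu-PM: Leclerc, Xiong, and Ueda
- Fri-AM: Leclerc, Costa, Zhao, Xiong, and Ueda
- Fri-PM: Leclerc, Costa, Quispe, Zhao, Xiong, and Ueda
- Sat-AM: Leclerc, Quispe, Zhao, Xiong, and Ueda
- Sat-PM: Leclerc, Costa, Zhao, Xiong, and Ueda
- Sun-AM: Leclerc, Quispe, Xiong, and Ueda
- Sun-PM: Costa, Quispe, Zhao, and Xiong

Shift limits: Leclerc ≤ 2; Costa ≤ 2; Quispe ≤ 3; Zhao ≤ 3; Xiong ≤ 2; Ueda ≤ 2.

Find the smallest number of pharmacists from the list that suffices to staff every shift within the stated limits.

4

10 slots to fill and no one can take more than 3, so at least ⌈10/3⌉ = 4 pharmacists are needed.
Leclerc, Costa, Quispe, and Zhao alone can cover everything: Wed-PM→Quispe+Zhao, Thu-AM→Leclerc, Thu-PM→Leclerc, Fri-AM→Costa, Fri-PM→Zhao, Sat-AM→Quispe, Sat-PM→Costa, Sun-AM→Quispe, Sun-PM→Zhao.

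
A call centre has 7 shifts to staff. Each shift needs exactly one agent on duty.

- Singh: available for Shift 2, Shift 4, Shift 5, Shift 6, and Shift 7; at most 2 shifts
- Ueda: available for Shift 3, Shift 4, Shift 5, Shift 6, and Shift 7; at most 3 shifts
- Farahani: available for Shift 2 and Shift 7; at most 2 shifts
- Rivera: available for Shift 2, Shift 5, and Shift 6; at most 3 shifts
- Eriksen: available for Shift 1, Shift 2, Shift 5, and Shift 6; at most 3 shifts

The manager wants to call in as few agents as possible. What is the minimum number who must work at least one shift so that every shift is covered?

3

7 slots to fill and no one can take more than 3, so at least ⌈7/3⌉ = 3 agents are needed.
Singh, Ueda, and Eriksen alone can cover everything: Shift 1→Eriksen, Shift 2→Singh, Shift 3→Ueda, Shift 4→Singh, Shift 5→Ueda, Shift 6→Eriksen, Shift 7→Ueda.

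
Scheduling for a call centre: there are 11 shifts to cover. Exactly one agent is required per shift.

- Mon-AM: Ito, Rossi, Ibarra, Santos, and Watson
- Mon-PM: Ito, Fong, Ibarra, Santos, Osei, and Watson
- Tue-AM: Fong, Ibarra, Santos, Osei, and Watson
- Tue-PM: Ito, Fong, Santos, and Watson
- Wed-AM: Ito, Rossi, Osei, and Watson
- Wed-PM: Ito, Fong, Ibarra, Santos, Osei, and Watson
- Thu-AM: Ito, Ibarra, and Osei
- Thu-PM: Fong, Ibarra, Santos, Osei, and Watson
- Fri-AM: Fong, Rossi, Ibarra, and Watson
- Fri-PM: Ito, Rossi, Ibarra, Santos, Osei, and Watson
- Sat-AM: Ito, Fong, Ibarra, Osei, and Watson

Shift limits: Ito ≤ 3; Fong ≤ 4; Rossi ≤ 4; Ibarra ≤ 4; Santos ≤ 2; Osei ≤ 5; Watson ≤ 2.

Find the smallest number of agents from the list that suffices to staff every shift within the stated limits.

3

11 slots to fill and no one can take more than 5, so at least ⌈11/5⌉ = 3 agents are needed.
Ito, Fong, and Rossi alone can cover everything: Mon-AM→Rossi, Mon-PM→Ito, Tue-AM→Fong, Tue-PM→Ito, Wed-AM→Rossi, Wed-PM→Fong, Thu-AM→Ito, Thu-PM→Fong, Fri-AM→Rossi, Fri-PM→Rossi, Sat-AM→Fong.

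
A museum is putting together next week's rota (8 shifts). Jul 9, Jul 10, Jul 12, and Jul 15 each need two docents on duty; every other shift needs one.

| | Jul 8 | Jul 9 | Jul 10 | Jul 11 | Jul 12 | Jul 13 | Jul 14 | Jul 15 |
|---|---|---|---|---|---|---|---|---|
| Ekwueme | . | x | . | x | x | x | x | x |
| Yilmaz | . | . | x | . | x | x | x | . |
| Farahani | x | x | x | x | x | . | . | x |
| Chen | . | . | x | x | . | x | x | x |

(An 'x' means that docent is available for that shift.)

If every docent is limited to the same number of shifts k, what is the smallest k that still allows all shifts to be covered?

3

With 4 docents and 12 worker-slots to fill, someone must work at least ⌈12/4⌉ = 3 shifts, so k ≥ 3.
k = 3 works: Jul 8→Farahani, Jul 9→Ekwueme+Farahani, Jul 10→Yilmaz+Farahani, Jul 11→Chen, Jul 12→Ekwueme+Yilmaz, Jul 13→Yilmaz, Jul 14→Chen, Jul 15→Ekwueme+Chen.
Loads: Ekwueme 3, Yilmaz 3, Farahani 3, Chen 3 — all ≤ 3.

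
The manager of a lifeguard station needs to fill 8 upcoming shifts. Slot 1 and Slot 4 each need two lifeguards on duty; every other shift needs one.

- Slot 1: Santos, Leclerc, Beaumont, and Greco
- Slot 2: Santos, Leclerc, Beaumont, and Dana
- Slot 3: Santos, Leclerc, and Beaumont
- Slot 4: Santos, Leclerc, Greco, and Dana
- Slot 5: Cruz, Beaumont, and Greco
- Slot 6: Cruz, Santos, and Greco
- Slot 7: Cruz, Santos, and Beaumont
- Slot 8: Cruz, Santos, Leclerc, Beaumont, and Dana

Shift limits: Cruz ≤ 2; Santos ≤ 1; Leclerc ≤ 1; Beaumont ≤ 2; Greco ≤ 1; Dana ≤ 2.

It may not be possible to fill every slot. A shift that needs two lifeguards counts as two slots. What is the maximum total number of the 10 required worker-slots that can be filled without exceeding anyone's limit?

9

Total capacity across all lifeguards is 2+1+1+2+1+2 = 9, and 10 slots are needed, so at most 9 can be filled.
An assignment achieving 9: Slot 1→Leclerc+Beaumont, Slot 2→Dana, Slot 3→Santos, Slot 4→Greco+Dana, Slot 5→Cruz, Slot 6→Cruz, Slot 7→Beaumont.
Loads: Cruz 2/2, Santos 1/1, Leclerc 1/1, Beaumont 2/2, Greco 1/1, Dana 2/2.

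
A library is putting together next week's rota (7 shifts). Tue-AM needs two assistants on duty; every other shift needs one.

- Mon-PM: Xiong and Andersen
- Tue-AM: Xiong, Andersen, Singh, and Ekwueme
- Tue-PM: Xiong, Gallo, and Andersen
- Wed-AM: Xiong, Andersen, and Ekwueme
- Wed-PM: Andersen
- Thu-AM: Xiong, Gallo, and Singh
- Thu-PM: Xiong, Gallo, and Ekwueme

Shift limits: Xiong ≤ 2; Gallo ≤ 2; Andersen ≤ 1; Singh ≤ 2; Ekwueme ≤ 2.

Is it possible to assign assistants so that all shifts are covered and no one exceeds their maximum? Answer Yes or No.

Wed-PM can only be covered by Andersen, so that assignment is forced.
One valid schedule: Mon-PM→Xiong, Tue-AM→Singh+Ekwueme, Tue-PM→Xiong, Wed-AM→Ekwueme, Wed-PM→Andersen, Thu-AM→Gallo, Thu-PM→Gallo.
Loads: Xiong 2/2, Gallo 2/2, Andersen 1/1, Singh 1/2, Ekwueme 2/2 — all within limits.

Yes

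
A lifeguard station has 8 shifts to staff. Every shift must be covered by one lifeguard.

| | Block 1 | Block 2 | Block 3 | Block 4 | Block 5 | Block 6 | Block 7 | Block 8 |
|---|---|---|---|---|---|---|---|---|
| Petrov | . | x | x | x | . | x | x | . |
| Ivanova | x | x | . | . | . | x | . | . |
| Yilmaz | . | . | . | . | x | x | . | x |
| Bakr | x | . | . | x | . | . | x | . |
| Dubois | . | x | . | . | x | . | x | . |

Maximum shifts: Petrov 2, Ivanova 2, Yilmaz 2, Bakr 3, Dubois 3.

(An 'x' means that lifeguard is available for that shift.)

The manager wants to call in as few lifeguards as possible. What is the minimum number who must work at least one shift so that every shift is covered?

4

8 slots to fill and no one can take more than 3, so at least ⌈8/3⌉ = 3 lifeguards are needed.
No set of 3 lifeguards can cover every shift (each such set leaves at least one shift with no one available or exceeds a cap).
Petrov, Ivanova, Yilmaz, and Bakr alone can cover everything: Block 1→Ivanova, Block 2→Petrov, Block 3→Petrov, Block 4→Bakr, Block 5→Yilmaz, Block 6→Ivanova, Block 7→Bakr, Block 8→Yilmaz.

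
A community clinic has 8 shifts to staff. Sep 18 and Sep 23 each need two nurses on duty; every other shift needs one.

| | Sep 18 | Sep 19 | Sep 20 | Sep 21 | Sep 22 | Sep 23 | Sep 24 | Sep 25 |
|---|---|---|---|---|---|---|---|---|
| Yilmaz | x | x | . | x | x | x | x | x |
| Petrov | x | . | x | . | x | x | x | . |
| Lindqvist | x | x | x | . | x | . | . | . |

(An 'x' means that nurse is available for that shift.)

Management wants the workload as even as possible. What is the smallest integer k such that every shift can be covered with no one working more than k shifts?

4

With 3 nurses and 10 worker-slots to fill, someone must work at least ⌈10/3⌉ = 4 shifts, so k ≥ 4.
k = 4 works: Sep 18→Petrov+Lindqvist, Sep 19→Yilmaz, Sep 20→Petrov, Sep 21→Yilmaz, Sep 22→Lindqvist, Sep 23→Yilmaz+Petrov, Sep 24→Petrov, Sep 25→Yilmaz.
Loads: Yilmaz 4, Petrov 4, Lindqvist 2 — all ≤ 4.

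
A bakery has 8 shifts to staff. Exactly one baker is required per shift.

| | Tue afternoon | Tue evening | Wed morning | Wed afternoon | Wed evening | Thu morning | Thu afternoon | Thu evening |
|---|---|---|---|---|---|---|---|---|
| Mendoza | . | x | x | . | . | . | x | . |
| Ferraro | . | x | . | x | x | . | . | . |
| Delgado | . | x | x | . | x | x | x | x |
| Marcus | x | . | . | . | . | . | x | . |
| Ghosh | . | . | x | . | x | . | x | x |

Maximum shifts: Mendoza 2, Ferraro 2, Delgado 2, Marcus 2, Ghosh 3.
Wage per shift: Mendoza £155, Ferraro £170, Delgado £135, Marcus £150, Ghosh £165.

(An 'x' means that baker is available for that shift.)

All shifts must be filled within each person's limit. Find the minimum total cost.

Tue afternoon can only be covered by Marcus, so that assignment is forced.
Wed afternoon can only be covered by Ferraro, so that assignment is forced.
Thu morning can only be covered by Delgado, so that assignment is forced.
Picking the cheapest available baker for each shift independently would cost £1130, but that ignores the shift limits.
An optimal schedule: Tue afternoon→Marcus, Tue evening→Mendoza, Wed morning→Mendoza, Wed afternoon→Ferraro, Wed evening→Ghosh, Thu morning→Delgado, Thu afternoon→Marcus, Thu evening→Delgado.
Total: 150 + 155 + 155 + 170 + 165 + 135 + 150 + 135 = £1215.

£1215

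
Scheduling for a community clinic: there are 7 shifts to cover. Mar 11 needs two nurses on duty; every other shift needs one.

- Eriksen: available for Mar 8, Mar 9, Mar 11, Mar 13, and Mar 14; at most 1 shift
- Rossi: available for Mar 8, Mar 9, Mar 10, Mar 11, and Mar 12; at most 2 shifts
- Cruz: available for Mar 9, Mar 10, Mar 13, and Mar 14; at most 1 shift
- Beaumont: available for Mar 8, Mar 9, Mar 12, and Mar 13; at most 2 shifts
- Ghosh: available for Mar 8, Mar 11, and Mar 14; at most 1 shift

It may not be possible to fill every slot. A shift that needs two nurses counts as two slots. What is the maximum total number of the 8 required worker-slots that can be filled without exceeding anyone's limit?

Total capacity across all nurses is 1+2+1+2+1 = 7, and 8 slots are needed, so at most 7 can be filled.
An assignment achieving 7: Mar 8→Beaumont, Mar 9→Beaumont, Mar 10→Rossi, Mar 11→Eriksen+Ghosh, Mar 12→Rossi, Mar 13→Cruz.
Loads: Eriksen 1/1, Rossi 2/2, Cruz 1/1, Beaumont 2/2, Ghosh 1/1.

7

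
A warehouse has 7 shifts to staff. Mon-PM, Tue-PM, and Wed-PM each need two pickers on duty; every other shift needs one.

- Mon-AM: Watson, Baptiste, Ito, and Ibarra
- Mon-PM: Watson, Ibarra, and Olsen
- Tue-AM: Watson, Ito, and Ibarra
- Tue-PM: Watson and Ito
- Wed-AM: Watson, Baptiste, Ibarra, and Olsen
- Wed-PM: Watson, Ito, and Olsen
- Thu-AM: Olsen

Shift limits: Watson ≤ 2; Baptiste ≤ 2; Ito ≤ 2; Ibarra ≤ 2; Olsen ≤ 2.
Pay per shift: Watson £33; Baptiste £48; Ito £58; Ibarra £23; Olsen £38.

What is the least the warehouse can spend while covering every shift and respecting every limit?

Tue-PM can only be covered by Watson and Ito, so that assignment is forced.
Thu-AM can only be covered by Olsen, so that assignment is forced.
Picking the cheapest available picker for each shift independently would cost £325, but that ignores the shift limits.
An optimal schedule: Mon-AM→Baptiste, Mon-PM→Watson+Ibarra, Tue-AM→Ibarra, Tue-PM→Watson+Ito, Wed-AM→Baptiste, Wed-PM→Ito+Olsen, Thu-AM→Olsen.
Total: 48 + 33 + 23 + 23 + 33 + 58 + 48 + 58 + 38 + 38 = £400.

£400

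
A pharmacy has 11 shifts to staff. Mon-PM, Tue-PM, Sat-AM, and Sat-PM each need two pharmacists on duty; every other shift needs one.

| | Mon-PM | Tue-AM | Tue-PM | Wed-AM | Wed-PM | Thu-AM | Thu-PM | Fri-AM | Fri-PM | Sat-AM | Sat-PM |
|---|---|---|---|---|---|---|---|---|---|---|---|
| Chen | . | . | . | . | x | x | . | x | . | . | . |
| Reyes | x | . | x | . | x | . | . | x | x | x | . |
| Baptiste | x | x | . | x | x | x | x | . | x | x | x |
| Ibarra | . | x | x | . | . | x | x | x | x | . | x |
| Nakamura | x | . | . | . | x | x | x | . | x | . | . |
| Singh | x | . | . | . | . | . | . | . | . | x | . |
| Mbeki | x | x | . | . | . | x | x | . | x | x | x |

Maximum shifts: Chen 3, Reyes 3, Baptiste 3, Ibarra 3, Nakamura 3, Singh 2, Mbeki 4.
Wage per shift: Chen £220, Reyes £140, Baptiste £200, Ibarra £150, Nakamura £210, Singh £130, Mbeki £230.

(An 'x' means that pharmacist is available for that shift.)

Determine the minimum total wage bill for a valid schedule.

Tue-PM can only be covered by Reyes and Ibarra, so that assignment is forced.
Wed-AM can only be covered by Baptiste, so that assignment is forced.
Picking the cheapest available pharmacist for each shift independently would cost £2250, but that ignores the shift limits.
An optimal schedule: Mon-PM→Singh+Nakamura, Tue-AM→Ibarra, Tue-PM→Reyes+Ibarra, Wed-AM→Baptiste, Wed-PM→Reyes, Thu-AM→Chen, Thu-PM→Nakamura, Fri-AM→Reyes, Fri-PM→Nakamura, Sat-AM→Singh+Baptiste, Sat-PM→Ibarra+Baptiste.
Total: 130 + 210 + 150 + 140 + 150 + 200 + 140 + 220 + 210 + 140 + 210 + 130 + 200 + 150 + 200 = £2580.

£2580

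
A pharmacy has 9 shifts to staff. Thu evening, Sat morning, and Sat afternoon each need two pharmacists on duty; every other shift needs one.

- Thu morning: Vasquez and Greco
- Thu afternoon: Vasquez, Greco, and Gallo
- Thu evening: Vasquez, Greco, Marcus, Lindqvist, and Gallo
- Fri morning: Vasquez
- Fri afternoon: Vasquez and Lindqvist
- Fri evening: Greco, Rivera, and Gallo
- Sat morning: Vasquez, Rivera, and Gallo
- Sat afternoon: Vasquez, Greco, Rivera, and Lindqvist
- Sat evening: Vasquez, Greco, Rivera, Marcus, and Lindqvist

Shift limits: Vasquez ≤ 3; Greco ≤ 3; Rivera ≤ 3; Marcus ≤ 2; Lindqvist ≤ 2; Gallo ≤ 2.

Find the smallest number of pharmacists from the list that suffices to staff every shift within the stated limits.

5

12 slots to fill and no one can take more than 3, so at least ⌈12/3⌉ = 4 pharmacists are needed.
Any 4 pharmacists together have capacity at most 3+3+3+2 = 11 < 12 slots, so 4 can never suffice.
Vasquez, Greco, Rivera, Marcus, and Lindqvist alone can cover everything: Thu morning→Vasquez, Thu afternoon→Greco, Thu evening→Greco+Marcus, Fri morning→Vasquez, Fri afternoon→Lindqvist, Fri evening→Greco, Sat morning→Vasquez+Rivera, Sat afternoon→Rivera+Lindqvist, Sat evening→Rivera.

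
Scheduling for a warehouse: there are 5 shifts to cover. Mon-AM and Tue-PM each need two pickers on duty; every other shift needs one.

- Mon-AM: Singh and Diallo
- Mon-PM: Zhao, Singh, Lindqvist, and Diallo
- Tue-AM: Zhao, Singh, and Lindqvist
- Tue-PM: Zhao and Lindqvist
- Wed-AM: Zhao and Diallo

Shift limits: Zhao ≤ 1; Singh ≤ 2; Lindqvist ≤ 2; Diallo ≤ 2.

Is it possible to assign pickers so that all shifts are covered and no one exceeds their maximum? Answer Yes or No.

Yes

Mon-AM can only be covered by Singh and Diallo, so that assignment is forced.
Tue-PM can only be covered by Zhao and Lindqvist, so that assignment is forced.
One valid schedule: Mon-AM→Singh+Diallo, Mon-PM→Lindqvist, Tue-AM→Singh, Tue-PM→Zhao+Lindqvist, Wed-AM→Diallo.
Loads: Zhao 1/1, Singh 2/2, Lindqvist 2/2, Diallo 2/2 — all within limits.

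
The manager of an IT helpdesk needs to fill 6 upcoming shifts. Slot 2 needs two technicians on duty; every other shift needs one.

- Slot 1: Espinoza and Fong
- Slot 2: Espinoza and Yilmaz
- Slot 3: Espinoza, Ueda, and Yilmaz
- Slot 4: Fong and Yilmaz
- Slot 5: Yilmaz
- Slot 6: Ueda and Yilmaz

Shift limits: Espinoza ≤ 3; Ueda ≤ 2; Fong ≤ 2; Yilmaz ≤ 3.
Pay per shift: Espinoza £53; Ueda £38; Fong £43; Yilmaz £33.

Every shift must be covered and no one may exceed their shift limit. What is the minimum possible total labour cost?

£271

Slot 2 can only be covered by Espinoza and Yilmaz, so that assignment is forced.
Slot 5 can only be covered by Yilmaz, so that assignment is forced.
Picking the cheapest available technician for each shift independently would cost £261, but that ignores the shift limits.
An optimal schedule: Slot 1→Fong, Slot 2→Yilmaz+Espinoza, Slot 3→Ueda, Slot 4→Yilmaz, Slot 5→Yilmaz, Slot 6→Ueda.
Total: 43 + 33 + 53 + 38 + 33 + 33 + 38 = £271.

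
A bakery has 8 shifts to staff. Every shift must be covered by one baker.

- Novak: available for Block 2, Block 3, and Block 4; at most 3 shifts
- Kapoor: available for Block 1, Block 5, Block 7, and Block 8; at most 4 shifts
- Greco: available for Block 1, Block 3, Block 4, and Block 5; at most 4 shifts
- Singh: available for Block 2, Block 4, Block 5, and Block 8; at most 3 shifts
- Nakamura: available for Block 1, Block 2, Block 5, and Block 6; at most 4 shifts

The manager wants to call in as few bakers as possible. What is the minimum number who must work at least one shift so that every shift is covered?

8 slots to fill and no one can take more than 4, so at least ⌈8/4⌉ = 2 bakers are needed.
Shifts {Block 3, Block 6, Block 7} need 3 slots, but among the bakers available for them (Novak, Kapoor, Greco, and Nakamura) any 2 together supply at most 2. So 2 bakers are not enough.
Novak, Kapoor, and Nakamura alone can cover everything: Block 1→Kapoor, Block 2→Novak, Block 3→Novak, Block 4→Novak, Block 5→Kapoor, Block 6→Nakamura, Block 7→Kapoor, Block 8→Kapoor.

3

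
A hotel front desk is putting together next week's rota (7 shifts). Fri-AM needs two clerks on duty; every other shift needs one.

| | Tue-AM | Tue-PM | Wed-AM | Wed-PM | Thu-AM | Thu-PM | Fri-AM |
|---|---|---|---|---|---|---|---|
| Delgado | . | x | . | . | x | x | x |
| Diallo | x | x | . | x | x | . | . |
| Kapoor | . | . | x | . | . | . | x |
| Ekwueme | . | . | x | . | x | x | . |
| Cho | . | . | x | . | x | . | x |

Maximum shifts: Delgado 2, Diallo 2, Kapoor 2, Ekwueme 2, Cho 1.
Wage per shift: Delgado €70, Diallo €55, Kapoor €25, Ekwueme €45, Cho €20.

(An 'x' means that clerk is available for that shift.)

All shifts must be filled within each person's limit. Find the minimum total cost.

€340

Tue-AM can only be covered by Diallo, so that assignment is forced.
Wed-PM can only be covered by Diallo, so that assignment is forced.
Picking the cheapest available clerk for each shift independently would cost €295, but that ignores the shift limits.
An optimal schedule: Tue-AM→Diallo, Tue-PM→Delgado, Wed-AM→Kapoor, Wed-PM→Diallo, Thu-AM→Ekwueme, Thu-PM→Ekwueme, Fri-AM→Cho+Kapoor.
Total: 55 + 70 + 25 + 55 + 45 + 45 + 20 + 25 = €340.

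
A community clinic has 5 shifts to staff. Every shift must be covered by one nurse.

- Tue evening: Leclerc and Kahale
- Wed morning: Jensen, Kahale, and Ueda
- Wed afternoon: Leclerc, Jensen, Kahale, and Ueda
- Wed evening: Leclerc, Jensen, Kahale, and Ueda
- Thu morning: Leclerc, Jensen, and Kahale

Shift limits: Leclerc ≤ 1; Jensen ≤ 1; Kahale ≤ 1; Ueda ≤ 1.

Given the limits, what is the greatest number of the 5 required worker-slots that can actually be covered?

4

Total capacity across all nurses is 1+1+1+1 = 4, and 5 slots are needed, so at most 4 can be filled.
An assignment achieving 4: Tue evening→Leclerc, Wed morning→Jensen, Wed afternoon→Ueda, Thu morning→Kahale.
Loads: Leclerc 1/1, Jensen 1/1, Kahale 1/1, Ueda 1/1.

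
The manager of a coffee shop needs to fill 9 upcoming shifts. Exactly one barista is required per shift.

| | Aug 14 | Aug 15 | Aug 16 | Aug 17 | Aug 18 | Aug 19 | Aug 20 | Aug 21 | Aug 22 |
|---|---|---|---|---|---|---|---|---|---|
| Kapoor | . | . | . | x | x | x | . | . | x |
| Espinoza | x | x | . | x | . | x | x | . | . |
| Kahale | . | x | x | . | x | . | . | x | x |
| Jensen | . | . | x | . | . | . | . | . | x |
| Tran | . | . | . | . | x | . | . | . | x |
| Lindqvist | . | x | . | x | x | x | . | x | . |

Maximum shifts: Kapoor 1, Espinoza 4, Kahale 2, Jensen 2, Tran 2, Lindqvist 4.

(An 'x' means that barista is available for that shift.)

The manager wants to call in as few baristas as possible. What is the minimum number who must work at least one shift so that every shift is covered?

9 slots to fill and no one can take more than 4, so at least ⌈9/4⌉ = 3 baristas are needed.
Espinoza, Kahale, and Lindqvist alone can cover everything: Aug 14→Espinoza, Aug 15→Lindqvist, Aug 16→Kahale, Aug 17→Espinoza, Aug 18→Lindqvist, Aug 19→Espinoza, Aug 20→Espinoza, Aug 21→Lindqvist, Aug 22→Kahale.

3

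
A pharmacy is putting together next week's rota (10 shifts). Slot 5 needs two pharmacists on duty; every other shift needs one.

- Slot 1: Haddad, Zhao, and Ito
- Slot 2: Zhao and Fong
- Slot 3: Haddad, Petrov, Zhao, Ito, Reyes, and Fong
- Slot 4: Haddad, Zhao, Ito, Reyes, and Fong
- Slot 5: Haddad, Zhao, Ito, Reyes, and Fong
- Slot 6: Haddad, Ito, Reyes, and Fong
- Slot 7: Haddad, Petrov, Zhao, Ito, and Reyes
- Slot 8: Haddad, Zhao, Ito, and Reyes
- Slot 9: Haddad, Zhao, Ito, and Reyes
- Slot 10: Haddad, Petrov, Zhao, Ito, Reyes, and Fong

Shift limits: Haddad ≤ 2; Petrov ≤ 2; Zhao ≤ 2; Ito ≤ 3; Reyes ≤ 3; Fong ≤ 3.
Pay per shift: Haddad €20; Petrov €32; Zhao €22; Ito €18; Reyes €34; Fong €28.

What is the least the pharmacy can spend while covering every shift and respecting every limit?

€254

Picking the cheapest available pharmacist for each shift independently would cost €204, but that ignores the shift limits.
An optimal schedule: Slot 1→Ito, Slot 2→Zhao, Slot 3→Fong, Slot 4→Haddad, Slot 5→Zhao+Fong, Slot 6→Ito, Slot 7→Petrov, Slot 8→Ito, Slot 9→Haddad, Slot 10→Fong.
Total: 18 + 22 + 28 + 20 + 22 + 28 + 18 + 32 + 18 + 20 + 28 = €254.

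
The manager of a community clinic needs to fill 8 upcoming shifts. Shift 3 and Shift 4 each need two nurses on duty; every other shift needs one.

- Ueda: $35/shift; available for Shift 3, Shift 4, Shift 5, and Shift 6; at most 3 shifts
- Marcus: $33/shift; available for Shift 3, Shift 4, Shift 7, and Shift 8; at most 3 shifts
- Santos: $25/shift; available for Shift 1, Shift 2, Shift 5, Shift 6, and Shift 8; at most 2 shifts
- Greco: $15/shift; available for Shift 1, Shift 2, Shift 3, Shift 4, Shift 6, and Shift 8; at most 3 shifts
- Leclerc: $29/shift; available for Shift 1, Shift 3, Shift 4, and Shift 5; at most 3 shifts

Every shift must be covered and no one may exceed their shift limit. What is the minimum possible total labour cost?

$248

Shift 7 can only be covered by Marcus, so that assignment is forced.
Picking the cheapest available nurse for each shift independently would cost $206, but that ignores the shift limits.
An optimal schedule: Shift 1→Greco, Shift 2→Greco, Shift 3→Greco+Leclerc, Shift 4→Leclerc+Marcus, Shift 5→Leclerc, Shift 6→Santos, Shift 7→Marcus, Shift 8→Santos.
Total: 15 + 15 + 15 + 29 + 29 + 33 + 29 + 25 + 33 + 25 = $248.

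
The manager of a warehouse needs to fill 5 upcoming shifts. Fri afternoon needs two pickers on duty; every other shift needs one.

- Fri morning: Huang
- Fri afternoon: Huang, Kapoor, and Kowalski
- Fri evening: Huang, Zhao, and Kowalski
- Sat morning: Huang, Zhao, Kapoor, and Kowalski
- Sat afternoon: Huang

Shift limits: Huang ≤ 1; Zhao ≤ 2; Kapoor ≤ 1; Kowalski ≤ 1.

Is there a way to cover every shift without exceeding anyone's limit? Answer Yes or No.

No

Shifts {Fri morning, Sat afternoon} need 2 worker-slots in total, but the pickers available for any of those shifts (Huang) can supply at most 1 among them. So no valid schedule exists.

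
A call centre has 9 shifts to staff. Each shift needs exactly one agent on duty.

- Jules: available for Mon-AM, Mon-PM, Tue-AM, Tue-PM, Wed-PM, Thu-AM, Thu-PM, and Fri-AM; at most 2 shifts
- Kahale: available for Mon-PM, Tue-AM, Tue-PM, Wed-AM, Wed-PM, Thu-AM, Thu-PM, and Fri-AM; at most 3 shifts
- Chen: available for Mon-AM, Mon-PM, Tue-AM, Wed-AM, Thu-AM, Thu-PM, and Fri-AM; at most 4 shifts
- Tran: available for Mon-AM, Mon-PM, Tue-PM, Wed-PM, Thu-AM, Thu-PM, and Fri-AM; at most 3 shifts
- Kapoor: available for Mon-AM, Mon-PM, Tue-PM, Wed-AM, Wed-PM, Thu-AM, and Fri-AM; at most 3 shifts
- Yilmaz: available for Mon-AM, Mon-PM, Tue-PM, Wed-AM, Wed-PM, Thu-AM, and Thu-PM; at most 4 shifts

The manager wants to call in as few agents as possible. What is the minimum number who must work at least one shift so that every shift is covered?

3

9 slots to fill and no one can take more than 4, so at least ⌈9/4⌉ = 3 agents are needed.
Jules, Kahale, and Chen alone can cover everything: Mon-AM→Jules, Mon-PM→Kahale, Tue-AM→Chen, Tue-PM→Jules, Wed-AM→Kahale, Wed-PM→Kahale, Thu-AM→Chen, Thu-PM→Chen, Fri-AM→Chen.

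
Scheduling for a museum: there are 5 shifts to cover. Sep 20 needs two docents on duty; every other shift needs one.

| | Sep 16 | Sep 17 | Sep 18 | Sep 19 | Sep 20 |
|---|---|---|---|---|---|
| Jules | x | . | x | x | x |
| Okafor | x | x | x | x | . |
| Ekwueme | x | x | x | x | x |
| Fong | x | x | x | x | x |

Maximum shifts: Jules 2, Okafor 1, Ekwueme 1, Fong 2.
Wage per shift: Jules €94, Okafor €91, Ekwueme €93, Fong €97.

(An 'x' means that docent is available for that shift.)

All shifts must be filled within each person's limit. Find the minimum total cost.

Picking the cheapest available docent for each shift independently would cost €551, but that ignores the shift limits.
An optimal schedule: Sep 16→Jules, Sep 17→Okafor, Sep 18→Fong, Sep 19→Fong, Sep 20→Jules+Ekwueme.
Total: 94 + 91 + 97 + 97 + 94 + 93 = €566.

€566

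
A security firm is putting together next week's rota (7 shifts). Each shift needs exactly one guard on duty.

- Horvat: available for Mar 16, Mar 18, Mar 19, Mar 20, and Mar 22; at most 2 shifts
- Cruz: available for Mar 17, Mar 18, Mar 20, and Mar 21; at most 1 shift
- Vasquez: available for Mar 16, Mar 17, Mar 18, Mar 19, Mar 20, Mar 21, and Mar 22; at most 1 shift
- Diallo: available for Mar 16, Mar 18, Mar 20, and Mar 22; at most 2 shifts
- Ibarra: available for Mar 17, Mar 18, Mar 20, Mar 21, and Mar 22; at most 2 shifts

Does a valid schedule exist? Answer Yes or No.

One valid schedule: Mar 16→Horvat, Mar 17→Cruz, Mar 18→Diallo, Mar 19→Horvat, Mar 20→Ibarra, Mar 21→Vasquez, Mar 22→Diallo.
Loads: Horvat 2/2, Cruz 1/1, Vasquez 1/1, Diallo 2/2, Ibarra 1/2 — all within limits.

Yes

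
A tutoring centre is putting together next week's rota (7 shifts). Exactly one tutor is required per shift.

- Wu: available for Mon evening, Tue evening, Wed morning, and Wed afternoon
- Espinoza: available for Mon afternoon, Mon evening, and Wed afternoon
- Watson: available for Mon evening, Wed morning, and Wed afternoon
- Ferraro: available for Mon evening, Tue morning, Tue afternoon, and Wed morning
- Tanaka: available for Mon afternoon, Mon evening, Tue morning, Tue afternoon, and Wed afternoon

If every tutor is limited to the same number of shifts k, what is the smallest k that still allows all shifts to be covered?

2

With 5 tutors and 7 worker-slots to fill, someone must work at least ⌈7/5⌉ = 2 shifts, so k ≥ 2.
k = 2 works: Mon afternoon→Espinoza, Mon evening→Watson, Tue morning→Ferraro, Tue afternoon→Ferraro, Tue evening→Wu, Wed morning→Wu, Wed afternoon→Espinoza.
Loads: Wu 2, Espinoza 2, Watson 1, Ferraro 2, Tanaka 0 — all ≤ 2.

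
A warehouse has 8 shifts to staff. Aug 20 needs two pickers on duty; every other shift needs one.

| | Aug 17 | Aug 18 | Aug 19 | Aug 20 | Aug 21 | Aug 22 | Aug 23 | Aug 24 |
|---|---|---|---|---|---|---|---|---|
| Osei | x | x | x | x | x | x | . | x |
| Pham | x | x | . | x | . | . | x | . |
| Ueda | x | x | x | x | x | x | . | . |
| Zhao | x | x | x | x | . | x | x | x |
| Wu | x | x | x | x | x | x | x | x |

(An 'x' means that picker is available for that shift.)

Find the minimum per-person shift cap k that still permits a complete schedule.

2

With 5 pickers and 9 worker-slots to fill, someone must work at least ⌈9/5⌉ = 2 shifts, so k ≥ 2.
k = 2 works: Aug 17→Pham, Aug 18→Zhao, Aug 19→Ueda, Aug 20→Zhao+Wu, Aug 21→Osei, Aug 22→Ueda, Aug 23→Pham, Aug 24→Osei.
Loads: Osei 2, Pham 2, Ueda 2, Zhao 2, Wu 1 — all ≤ 2.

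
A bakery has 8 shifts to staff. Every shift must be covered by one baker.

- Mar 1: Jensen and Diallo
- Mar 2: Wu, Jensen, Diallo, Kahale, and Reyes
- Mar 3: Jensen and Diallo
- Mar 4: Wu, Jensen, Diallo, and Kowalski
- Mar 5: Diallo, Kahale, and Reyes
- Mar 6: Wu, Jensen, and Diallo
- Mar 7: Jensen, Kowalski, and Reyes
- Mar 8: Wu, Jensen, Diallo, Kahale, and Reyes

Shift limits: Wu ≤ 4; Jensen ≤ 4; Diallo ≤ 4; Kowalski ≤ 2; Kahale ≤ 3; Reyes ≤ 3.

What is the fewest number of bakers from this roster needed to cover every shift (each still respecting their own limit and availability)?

2

8 slots to fill and no one can take more than 4, so at least ⌈8/4⌉ = 2 bakers are needed.
Jensen and Diallo alone can cover everything: Mar 1→Jensen, Mar 2→Jensen, Mar 3→Jensen, Mar 4→Diallo, Mar 5→Diallo, Mar 6→Diallo, Mar 7→Jensen, Mar 8→Diallo.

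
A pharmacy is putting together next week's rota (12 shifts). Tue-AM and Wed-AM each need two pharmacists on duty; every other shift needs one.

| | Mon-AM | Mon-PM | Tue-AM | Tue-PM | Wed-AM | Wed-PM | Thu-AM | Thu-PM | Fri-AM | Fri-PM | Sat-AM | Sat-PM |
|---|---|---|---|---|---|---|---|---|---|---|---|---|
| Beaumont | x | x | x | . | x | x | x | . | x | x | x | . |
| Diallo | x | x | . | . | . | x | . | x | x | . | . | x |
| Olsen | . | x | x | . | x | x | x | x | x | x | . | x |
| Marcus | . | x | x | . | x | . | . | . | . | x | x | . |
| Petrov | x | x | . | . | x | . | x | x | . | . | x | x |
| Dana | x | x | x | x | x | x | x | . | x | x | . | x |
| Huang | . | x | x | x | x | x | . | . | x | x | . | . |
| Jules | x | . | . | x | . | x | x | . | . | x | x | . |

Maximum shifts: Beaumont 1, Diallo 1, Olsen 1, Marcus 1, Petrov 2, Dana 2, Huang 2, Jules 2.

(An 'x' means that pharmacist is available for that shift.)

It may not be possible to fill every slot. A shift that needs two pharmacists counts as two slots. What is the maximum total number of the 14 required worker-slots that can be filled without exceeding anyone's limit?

12

Total capacity across all pharmacists is 1+1+1+1+2+2+2+2 = 12, and 14 slots are needed, so at most 12 can be filled.
An assignment achieving 12: Mon-AM→Petrov, Tue-AM→Marcus+Dana, Tue-PM→Dana, Wed-AM→Huang, Wed-PM→Jules, Thu-AM→Petrov, Thu-PM→Diallo, Fri-AM→Huang, Fri-PM→Jules, Sat-AM→Beaumont, Sat-PM→Olsen.
Loads: Beaumont 1/1, Diallo 1/1, Olsen 1/1, Marcus 1/1, Petrov 2/2, Dana 2/2, Huang 2/2, Jules 2/2.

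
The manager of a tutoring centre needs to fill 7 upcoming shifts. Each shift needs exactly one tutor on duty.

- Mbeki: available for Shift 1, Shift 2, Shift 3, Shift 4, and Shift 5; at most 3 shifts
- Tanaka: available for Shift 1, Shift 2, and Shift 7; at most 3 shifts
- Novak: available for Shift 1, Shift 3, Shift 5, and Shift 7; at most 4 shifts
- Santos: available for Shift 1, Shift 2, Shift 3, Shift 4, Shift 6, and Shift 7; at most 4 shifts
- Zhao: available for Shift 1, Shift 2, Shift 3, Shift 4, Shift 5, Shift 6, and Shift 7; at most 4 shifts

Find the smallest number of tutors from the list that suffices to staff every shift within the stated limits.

7 slots to fill and no one can take more than 4, so at least ⌈7/4⌉ = 2 tutors are needed.
Mbeki and Santos alone can cover everything: Shift 1→Mbeki, Shift 2→Mbeki, Shift 3→Santos, Shift 4→Santos, Shift 5→Mbeki, Shift 6→Santos, Shift 7→Santos.

2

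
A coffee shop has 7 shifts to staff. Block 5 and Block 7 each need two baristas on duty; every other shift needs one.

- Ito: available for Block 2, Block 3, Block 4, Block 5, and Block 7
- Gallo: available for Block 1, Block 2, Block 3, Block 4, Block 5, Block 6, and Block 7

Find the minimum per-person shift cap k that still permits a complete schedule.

5

With 2 baristas and 9 worker-slots to fill, someone must work at least ⌈9/2⌉ = 5 shifts, so k ≥ 5.
k = 5 works: Block 1→Gallo, Block 2→Ito, Block 3→Ito, Block 4→Ito, Block 5→Ito+Gallo, Block 6→Gallo, Block 7→Ito+Gallo.
Loads: Ito 5, Gallo 4 — all ≤ 5.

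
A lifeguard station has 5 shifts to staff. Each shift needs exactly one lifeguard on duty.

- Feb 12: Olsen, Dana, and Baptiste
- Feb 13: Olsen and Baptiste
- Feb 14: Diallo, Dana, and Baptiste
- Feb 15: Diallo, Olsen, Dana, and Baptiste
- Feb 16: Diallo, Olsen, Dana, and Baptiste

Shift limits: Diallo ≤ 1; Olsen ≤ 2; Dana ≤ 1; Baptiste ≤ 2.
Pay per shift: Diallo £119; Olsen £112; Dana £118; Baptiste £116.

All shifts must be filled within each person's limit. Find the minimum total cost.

Picking the cheapest available lifeguard for each shift independently would cost £564, but that ignores the shift limits.
An optimal schedule: Feb 12→Olsen, Feb 13→Olsen, Feb 14→Baptiste, Feb 15→Baptiste, Feb 16→Dana.
Total: 112 + 112 + 116 + 116 + 118 = £574.

£574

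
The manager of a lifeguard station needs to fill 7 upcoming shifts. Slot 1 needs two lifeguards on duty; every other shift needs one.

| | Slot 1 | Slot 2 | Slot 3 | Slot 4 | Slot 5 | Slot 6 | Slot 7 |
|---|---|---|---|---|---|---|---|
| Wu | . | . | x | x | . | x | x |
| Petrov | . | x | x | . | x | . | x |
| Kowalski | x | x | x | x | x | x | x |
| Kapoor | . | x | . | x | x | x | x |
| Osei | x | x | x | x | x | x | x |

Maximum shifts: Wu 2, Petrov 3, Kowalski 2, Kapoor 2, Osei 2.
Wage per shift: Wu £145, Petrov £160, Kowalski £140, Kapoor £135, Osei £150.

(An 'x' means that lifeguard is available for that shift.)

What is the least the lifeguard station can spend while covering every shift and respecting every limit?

Slot 1 can only be covered by Kowalski and Osei, so that assignment is forced.
Picking the cheapest available lifeguard for each shift independently would cost £1105, but that ignores the shift limits.
An optimal schedule: Slot 1→Kowalski+Osei, Slot 2→Kapoor, Slot 3→Kowalski, Slot 4→Kapoor, Slot 5→Osei, Slot 6→Wu, Slot 7→Wu.
Total: 140 + 150 + 135 + 140 + 135 + 150 + 145 + 145 = £1140.

£1140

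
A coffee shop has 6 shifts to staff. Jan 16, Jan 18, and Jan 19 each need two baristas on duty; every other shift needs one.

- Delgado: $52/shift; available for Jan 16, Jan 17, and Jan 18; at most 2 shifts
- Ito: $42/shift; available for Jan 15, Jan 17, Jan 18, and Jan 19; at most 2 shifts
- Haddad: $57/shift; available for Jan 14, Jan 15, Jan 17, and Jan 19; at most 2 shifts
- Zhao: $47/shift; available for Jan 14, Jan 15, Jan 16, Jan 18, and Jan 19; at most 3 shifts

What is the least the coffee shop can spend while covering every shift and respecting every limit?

Jan 16 can only be covered by Delgado and Zhao, so that assignment is forced.
Picking the cheapest available barista for each shift independently would cost $408, but that ignores the shift limits.
An optimal schedule: Jan 14→Haddad, Jan 15→Ito, Jan 16→Delgado+Zhao, Jan 17→Delgado, Jan 18→Ito+Zhao, Jan 19→Haddad+Zhao.
Total: 57 + 42 + 52 + 47 + 52 + 42 + 47 + 57 + 47 = $443.

$443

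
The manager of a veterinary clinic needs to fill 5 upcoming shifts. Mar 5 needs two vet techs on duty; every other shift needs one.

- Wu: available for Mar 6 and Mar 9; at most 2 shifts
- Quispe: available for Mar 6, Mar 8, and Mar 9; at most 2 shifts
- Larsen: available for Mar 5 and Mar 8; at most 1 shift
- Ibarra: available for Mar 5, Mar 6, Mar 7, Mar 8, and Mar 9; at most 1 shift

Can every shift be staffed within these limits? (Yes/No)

Total capacity is 6 and 6 slots are needed, so capacity alone doesn't rule it out.
Shifts {Mar 5, Mar 7} need 3 worker-slots in total, but the vet techs available for any of those shifts (Larsen and Ibarra) can supply at most 2 among them. So no valid schedule exists.

No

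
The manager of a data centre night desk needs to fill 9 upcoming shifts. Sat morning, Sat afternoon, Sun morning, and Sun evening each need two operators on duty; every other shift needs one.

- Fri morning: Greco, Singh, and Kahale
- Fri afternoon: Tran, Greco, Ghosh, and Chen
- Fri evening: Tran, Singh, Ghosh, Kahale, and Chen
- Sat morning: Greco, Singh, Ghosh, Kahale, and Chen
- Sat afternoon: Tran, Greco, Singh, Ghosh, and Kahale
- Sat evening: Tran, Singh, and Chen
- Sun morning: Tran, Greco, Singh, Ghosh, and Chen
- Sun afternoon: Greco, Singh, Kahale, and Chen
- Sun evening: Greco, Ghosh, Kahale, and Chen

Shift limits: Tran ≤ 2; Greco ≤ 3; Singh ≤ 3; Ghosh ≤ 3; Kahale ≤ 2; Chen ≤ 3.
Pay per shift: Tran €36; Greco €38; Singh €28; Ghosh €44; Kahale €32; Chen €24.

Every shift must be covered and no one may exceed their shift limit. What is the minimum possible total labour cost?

€406

Picking the cheapest available operator for each shift independently would cost €344, but that ignores the shift limits.
An optimal schedule: Fri morning→Singh, Fri afternoon→Chen, Fri evening→Singh, Sat morning→Singh+Kahale, Sat afternoon→Tran+Greco, Sat evening→Chen, Sun morning→Tran+Greco, Sun afternoon→Chen, Sun evening→Kahale+Greco.
Total: 28 + 24 + 28 + 28 + 32 + 36 + 38 + 24 + 36 + 38 + 24 + 32 + 38 = €406.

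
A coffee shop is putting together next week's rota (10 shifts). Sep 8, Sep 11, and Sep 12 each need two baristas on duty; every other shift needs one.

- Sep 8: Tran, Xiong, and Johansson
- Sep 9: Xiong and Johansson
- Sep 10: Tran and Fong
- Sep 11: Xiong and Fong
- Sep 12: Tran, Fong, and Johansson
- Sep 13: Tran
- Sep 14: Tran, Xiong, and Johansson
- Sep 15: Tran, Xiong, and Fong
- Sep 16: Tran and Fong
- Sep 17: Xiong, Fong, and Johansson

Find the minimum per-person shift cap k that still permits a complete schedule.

With 4 baristas and 13 worker-slots to fill, someone must work at least ⌈13/4⌉ = 4 shifts, so k ≥ 4.
k = 4 works: Sep 8→Tran+Xiong, Sep 9→Xiong, Sep 10→Tran, Sep 11→Xiong+Fong, Sep 12→Fong+Johansson, Sep 13→Tran, Sep 14→Xiong, Sep 15→Fong, Sep 16→Tran, Sep 17→Fong.
Loads: Tran 4, Xiong 4, Fong 4, Johansson 1 — all ≤ 4.

4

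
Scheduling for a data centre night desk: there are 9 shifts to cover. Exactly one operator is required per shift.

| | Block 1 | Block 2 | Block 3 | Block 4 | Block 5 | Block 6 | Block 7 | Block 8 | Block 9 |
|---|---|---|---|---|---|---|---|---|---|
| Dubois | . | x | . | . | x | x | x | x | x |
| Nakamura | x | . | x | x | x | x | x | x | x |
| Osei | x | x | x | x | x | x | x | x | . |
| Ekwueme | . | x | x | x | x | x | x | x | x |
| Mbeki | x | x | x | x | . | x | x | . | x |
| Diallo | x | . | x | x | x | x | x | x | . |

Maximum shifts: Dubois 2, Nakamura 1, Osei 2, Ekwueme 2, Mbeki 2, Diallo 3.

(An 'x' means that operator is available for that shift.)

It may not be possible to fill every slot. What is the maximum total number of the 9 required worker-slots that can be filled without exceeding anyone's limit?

Total capacity across all operators is 2+1+2+2+2+3 = 12, and 9 slots are needed, so at most 9 can be filled.
An assignment achieving 9: Block 1→Nakamura, Block 2→Dubois, Block 3→Osei, Block 4→Osei, Block 5→Ekwueme, Block 6→Mbeki, Block 7→Mbeki, Block 8→Ekwueme, Block 9→Dubois.
Loads: Dubois 2/2, Nakamura 1/1, Osei 2/2, Ekwueme 2/2, Mbeki 2/2, Diallo 0/3.

9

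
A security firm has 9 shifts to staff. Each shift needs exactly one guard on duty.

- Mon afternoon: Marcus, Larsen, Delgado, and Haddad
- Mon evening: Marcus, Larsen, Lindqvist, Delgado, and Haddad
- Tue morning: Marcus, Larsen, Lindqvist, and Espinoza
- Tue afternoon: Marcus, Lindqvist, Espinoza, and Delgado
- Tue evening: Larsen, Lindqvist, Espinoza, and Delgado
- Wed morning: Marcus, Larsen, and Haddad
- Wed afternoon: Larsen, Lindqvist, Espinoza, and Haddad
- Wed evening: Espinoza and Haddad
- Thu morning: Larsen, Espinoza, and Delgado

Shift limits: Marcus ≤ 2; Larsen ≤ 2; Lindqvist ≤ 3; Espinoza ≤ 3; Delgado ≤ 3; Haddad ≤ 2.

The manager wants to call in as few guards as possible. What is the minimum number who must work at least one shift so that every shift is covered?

4

9 slots to fill and no one can take more than 3, so at least ⌈9/3⌉ = 3 guards are needed.
No set of 3 guards can cover every shift (each such set leaves at least one shift with no one available or exceeds a cap).
Marcus, Larsen, Lindqvist, and Espinoza alone can cover everything: Mon afternoon→Marcus, Mon evening→Larsen, Tue morning→Espinoza, Tue afternoon→Lindqvist, Tue evening→Lindqvist, Wed morning→Marcus, Wed afternoon→Lindqvist, Wed evening→Espinoza, Thu morning→Larsen.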